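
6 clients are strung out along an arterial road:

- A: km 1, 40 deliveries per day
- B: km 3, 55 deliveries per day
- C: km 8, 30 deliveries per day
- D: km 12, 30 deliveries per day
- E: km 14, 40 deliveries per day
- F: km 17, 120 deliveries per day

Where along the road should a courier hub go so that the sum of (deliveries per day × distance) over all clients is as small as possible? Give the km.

For a sum of weighted absolute distances on a line, the optimum is the weighted median (not the mean). Total weight W = 315; half-weight = 157.5.
Sort by position and accumulate weight:
  km 1 (A, w=40) → cum 40
  km 3 (B, w=55) → cum 95
  km 8 (C, w=30) → cum 125
  km 12 (D, w=30) → cum 155
  km 14 (E, w=40) → cum 195  ≥ 157.5 → median here
  km 17 (F, w=120) → cum 315
Optimal location: km 14.

x = 14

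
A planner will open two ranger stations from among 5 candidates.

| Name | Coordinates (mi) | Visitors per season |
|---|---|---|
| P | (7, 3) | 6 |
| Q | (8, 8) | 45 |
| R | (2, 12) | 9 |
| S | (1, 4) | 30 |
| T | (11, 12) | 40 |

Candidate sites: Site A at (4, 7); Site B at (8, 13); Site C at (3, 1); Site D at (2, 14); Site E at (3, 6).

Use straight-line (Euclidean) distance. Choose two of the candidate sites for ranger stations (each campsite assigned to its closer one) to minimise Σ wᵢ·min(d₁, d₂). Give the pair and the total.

Evaluate every pair (each demand assigned to the nearer of the two):
  {Site A, Site B}: total = 517.8
  {Site B, Site E}: total = 521.1
  {Site B, Site C}: total = 541.2
  {Site A, Site E}: total = 693.0
  {Site A, Site D}: total = 704.9
  {Site A, Site C}: total = 713.1
  {Site B, Site D}: total = 731.3
  {Site D, Site E}: total = 744.0
  {Site C, Site E}: total = 808.8
  {Site C, Site D}: total = 903.6
Best pair: {Site A, Site B} with total 517.8.

{Site A, Site B}, total 517.8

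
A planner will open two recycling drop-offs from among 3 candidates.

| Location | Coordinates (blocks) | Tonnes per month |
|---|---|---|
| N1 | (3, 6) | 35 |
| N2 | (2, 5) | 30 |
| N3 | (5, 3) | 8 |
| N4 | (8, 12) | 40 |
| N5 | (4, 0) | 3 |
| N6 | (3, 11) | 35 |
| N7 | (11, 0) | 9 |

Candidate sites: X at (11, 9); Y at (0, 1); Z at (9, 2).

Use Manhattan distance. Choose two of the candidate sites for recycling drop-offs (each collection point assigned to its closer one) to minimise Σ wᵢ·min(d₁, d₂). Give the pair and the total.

{X, Y}, total 1202

Evaluate every pair (each demand assigned to the nearer of the two):
  {X, Y}: total = 1202
  {X, Z}: total = 1337
  {Y, Z}: total = 1446
Best pair: {X, Y} with total 1202.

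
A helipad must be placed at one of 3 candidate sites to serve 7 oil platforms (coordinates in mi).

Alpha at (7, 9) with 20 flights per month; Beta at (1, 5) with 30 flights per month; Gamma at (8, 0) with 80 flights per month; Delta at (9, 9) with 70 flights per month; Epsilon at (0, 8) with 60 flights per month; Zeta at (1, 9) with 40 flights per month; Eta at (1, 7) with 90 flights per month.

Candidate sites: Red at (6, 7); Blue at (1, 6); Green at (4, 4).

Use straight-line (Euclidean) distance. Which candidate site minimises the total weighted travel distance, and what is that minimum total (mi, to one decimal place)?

Total weighted distance at each candidate:
  Red (6, 7): total = 2071.4
  Blue (1, 6): total = 1844.0
  Green (4, 4): total = 2113.5
Minimum is at Blue with total 1844.0 mi.

Blue, total 1844.0 mi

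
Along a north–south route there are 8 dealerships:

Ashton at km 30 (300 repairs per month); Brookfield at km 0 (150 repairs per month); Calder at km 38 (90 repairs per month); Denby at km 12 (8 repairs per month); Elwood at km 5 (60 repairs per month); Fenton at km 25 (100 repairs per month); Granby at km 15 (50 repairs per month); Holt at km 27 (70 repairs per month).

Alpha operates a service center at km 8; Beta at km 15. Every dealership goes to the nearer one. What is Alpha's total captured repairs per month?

The indifferent point is the midpoint (8+15)/2 = 11.5; dealerships left of it (closer to Alpha at 8) go to Alpha, those right go to Beta.
  Brookfield at 0 (w=150) → Alpha
  Elwood at 5 (w=60) → Alpha
  Denby at 12 (w=8) → Beta
  Granby at 15 (w=50) → Beta
  Fenton at 25 (w=100) → Beta
  Holt at 27 (w=70) → Beta
  Ashton at 30 (w=300) → Beta
  Calder at 38 (w=90) → Beta
Alpha captures 210; Beta captures 618.

210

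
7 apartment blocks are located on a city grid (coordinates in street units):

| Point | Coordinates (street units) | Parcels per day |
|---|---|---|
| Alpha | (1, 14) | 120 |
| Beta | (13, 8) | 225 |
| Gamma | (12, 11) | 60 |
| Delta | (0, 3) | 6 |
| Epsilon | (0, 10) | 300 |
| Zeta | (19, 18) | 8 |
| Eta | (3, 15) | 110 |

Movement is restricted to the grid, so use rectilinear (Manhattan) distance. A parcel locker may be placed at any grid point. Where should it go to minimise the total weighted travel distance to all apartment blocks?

(1, 10)

Manhattan distance separates: Σwᵢ(|x−xᵢ|+|y−yᵢ|) = Σwᵢ|x−xᵢ| + Σwᵢ|y−yᵢ|, so x and y are optimised independently as 1-D weighted medians.
Total weight W = 829; half = 414.5.
x-coordinate, sorted with cumulative weight:
  x=0 (Delta, w=6) cum 6
  x=0 (Epsilon, w=300) cum 306
  x=1 (Alpha, w=120) cum 426  ← median
  x=3 (Eta, w=110) cum 536
  x=12 (Gamma, w=60) cum 596
  x=13 (Beta, w=225) cum 821
  x=19 (Zeta, w=8) cum 829
⇒ x* = 1
y-coordinate, sorted with cumulative weight:
  y=3 (Delta, w=6) cum 6
  y=8 (Beta, w=225) cum 231
  y=10 (Epsilon, w=300) cum 531  ← median
  y=11 (Gamma, w=60) cum 591
  y=14 (Alpha, w=120) cum 711
  y=15 (Eta, w=110) cum 821
  y=18 (Zeta, w=8) cum 829
⇒ y* = 10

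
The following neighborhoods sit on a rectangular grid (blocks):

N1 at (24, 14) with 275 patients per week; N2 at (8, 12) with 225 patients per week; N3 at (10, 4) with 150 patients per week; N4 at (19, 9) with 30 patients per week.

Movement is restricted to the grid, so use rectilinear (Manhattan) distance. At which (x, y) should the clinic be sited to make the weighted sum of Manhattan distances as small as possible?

Manhattan distance separates: Σwᵢ(|x−xᵢ|+|y−yᵢ|) = Σwᵢ|x−xᵢ| + Σwᵢ|y−yᵢ|, so x and y are optimised independently as 1-D weighted medians.
Total weight W = 680; half = 340.
x-coordinate, sorted with cumulative weight:
  x=8 (N2, w=225) cum 225
  x=10 (N3, w=150) cum 375  ← median
  x=19 (N4, w=30) cum 405
  x=24 (N1, w=275) cum 680
⇒ x* = 10
y-coordinate, sorted with cumulative weight:
  y=4 (N3, w=150) cum 150
  y=9 (N4, w=30) cum 180
  y=12 (N2, w=225) cum 405  ← median
  y=14 (N1, w=275) cum 680
⇒ y* = 12

(10, 12)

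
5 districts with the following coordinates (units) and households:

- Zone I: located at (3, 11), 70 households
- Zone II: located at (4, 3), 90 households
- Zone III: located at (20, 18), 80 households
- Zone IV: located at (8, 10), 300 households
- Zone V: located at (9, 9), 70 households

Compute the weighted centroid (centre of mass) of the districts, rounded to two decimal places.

(8.52, 10.02)

The minimiser of Σwᵢ‖p−pᵢ‖² is the weighted centroid p* = (Σwᵢpᵢ)/(Σwᵢ).
Σwᵢ = 610.
Σwᵢxᵢ = 70·3 + 90·4 + 80·20 + 300·8 + 70·9 = 5200.
Σwᵢyᵢ = 70·11 + 90·3 + 80·18 + 300·10 + 70·9 = 6110.
x* = 5200/610 = 8.52, y* = 6110/610 = 10.02.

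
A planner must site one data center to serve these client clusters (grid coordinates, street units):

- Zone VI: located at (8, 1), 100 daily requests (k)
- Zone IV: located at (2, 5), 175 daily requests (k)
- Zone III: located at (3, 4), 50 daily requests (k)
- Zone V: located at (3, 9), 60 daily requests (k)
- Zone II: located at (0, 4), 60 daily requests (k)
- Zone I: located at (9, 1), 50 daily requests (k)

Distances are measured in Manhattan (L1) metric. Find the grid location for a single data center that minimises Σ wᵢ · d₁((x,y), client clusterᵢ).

(3, 4)

Manhattan distance separates: Σwᵢ(|x−xᵢ|+|y−yᵢ|) = Σwᵢ|x−xᵢ| + Σwᵢ|y−yᵢ|, so x and y are optimised independently as 1-D weighted medians.
Total weight W = 495; half = 247.5.
x-coordinate, sorted with cumulative weight:
  x=0 (Zone II, w=60) cum 60
  x=2 (Zone IV, w=175) cum 235
  x=3 (Zone III, w=50) cum 285  ← median
  x=3 (Zone V, w=60) cum 345
  x=8 (Zone VI, w=100) cum 445
  x=9 (Zone I, w=50) cum 495
⇒ x* = 3
y-coordinate, sorted with cumulative weight:
  y=1 (Zone VI, w=100) cum 100
  y=1 (Zone I, w=50) cum 150
  y=4 (Zone III, w=50) cum 200
  y=4 (Zone II, w=60) cum 260  ← median
  y=5 (Zone IV, w=175) cum 435
  y=9 (Zone V, w=60) cum 495
⇒ y* = 4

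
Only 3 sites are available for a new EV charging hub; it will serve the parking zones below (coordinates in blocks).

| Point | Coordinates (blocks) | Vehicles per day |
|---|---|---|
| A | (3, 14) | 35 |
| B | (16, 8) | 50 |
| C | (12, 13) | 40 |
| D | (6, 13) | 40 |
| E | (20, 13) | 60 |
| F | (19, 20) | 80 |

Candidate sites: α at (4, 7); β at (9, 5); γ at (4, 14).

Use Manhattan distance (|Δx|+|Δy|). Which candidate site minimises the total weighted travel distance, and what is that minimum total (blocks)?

γ, total 4115 blocks

Total weighted distance at each candidate:
  α (4, 7): total = 5370
  β (9, 5): total = 5045
  γ (4, 14): total = 4115
Minimum is at γ with total 4115 blocks.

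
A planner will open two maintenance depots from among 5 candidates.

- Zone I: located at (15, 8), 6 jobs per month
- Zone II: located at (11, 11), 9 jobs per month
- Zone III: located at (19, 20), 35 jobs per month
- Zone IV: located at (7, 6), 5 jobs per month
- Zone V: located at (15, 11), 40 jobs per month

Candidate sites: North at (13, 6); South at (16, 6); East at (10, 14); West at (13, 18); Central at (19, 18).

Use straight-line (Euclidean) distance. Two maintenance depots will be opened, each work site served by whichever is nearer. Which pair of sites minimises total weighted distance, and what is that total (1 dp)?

Evaluate every pair (each demand assigned to the nearer of the two):
  {North, Central}: total = 380.8
  {South, Central}: total = 396.0
  {East, Central}: total = 421.3
  {North, West}: total = 532.2
  {South, West}: total = 547.4
  {West, Central}: total = 555.0
  {East, West}: total = 572.6
  {South, East}: total = 667.1
  {North, East}: total = 669.4
  {North, South}: total = 797.0
Best pair: {North, Central} with total 380.8.

{North, Central}, total 380.8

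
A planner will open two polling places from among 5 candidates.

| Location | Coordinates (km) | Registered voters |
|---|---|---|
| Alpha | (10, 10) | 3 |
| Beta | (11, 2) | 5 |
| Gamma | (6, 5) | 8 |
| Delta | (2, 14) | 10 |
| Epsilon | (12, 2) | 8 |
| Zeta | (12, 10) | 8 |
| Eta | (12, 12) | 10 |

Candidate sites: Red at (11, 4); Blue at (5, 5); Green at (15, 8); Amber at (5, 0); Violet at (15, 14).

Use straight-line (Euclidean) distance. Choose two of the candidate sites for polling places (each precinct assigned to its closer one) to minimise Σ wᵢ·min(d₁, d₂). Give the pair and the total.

{Red, Blue}, total 278.3

Evaluate every pair (each demand assigned to the nearer of the two):
  {Red, Blue}: total = 278.3
  {Blue, Green}: total = 285.1
  {Blue, Violet}: total = 292.6
  {Red, Violet}: total = 293.0
  {Red, Green}: total = 298.2
  {Red, Amber}: total = 350.7
  {Amber, Violet}: total = 355.9
  {Green, Amber}: total = 364.3
  {Green, Violet}: total = 376.7
  {Blue, Amber}: total = 381.8
Best pair: {Red, Blue} with total 278.3.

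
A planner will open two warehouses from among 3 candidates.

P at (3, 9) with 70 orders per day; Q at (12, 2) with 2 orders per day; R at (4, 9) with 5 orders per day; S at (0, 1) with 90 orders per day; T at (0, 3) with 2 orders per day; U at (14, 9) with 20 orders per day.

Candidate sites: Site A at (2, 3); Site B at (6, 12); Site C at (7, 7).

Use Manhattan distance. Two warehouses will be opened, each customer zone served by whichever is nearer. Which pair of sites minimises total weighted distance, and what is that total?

Evaluate every pair (each demand assigned to the nearer of the two):
  {Site A, Site C}: total = 1009
  {Site A, Site B}: total = 1051
  {Site B, Site C}: total = 1837
Best pair: {Site A, Site C} with total 1009.

{Site A, Site C}, total 1009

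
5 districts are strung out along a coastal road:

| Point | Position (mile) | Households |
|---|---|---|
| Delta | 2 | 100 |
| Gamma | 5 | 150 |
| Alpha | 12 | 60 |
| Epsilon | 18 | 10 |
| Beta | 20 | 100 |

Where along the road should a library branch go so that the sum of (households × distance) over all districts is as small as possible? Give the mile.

x = 5

For a sum of weighted absolute distances on a line, the optimum is the weighted median (not the mean). Total weight W = 420; half-weight = 210.
Sort by position and accumulate weight:
  mile 2 (Delta, w=100) → cum 100
  mile 5 (Gamma, w=150) → cum 250  ≥ 210 → median here
  mile 12 (Alpha, w=60) → cum 310
  mile 18 (Epsilon, w=10) → cum 320
  mile 20 (Beta, w=100) → cum 420
Optimal location: mile 5.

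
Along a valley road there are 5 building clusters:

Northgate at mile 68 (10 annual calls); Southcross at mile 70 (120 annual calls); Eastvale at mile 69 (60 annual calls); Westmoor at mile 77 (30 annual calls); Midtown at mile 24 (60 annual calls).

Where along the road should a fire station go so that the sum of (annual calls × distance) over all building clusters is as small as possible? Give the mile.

For a sum of weighted absolute distances on a line, the optimum is the weighted median (not the mean). Total weight W = 280; half-weight = 140.
Sort by position and accumulate weight:
  mile 24 (Midtown, w=60) → cum 60
  mile 68 (Northgate, w=10) → cum 70
  mile 69 (Eastvale, w=60) → cum 130
  mile 70 (Southcross, w=120) → cum 250  ≥ 140 → median here
  mile 77 (Westmoor, w=30) → cum 280
Optimal location: mile 70.

x = 70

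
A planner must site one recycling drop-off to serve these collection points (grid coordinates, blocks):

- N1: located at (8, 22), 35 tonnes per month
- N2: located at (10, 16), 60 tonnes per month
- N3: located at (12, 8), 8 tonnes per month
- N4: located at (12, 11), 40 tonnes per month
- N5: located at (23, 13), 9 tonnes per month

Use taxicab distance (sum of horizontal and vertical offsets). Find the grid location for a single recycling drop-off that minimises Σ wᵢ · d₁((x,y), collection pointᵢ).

(10, 16)

Manhattan distance separates: Σwᵢ(|x−xᵢ|+|y−yᵢ|) = Σwᵢ|x−xᵢ| + Σwᵢ|y−yᵢ|, so x and y are optimised independently as 1-D weighted medians.
Total weight W = 152; half = 76.
x-coordinate, sorted with cumulative weight:
  x=8 (N1, w=35) cum 35
  x=10 (N2, w=60) cum 95  ← median
  x=12 (N3, w=8) cum 103
  x=12 (N4, w=40) cum 143
  x=23 (N5, w=9) cum 152
⇒ x* = 10
y-coordinate, sorted with cumulative weight:
  y=8 (N3, w=8) cum 8
  y=11 (N4, w=40) cum 48
  y=13 (N5, w=9) cum 57
  y=16 (N2, w=60) cum 117  ← median
  y=22 (N1, w=35) cum 152
⇒ y* = 16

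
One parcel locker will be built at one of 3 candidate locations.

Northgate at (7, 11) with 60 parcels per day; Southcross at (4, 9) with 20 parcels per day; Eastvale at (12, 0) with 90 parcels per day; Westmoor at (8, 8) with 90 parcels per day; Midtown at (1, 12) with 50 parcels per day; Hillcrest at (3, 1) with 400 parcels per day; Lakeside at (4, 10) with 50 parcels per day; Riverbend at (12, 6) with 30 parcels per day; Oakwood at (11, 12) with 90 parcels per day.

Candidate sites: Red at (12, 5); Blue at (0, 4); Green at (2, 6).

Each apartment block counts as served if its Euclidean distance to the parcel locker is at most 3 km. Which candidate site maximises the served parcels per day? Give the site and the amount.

Red, covering 30

Coverage radius r = 3 km; a point is covered iff (Δx)²+(Δy)² ≤ 3² = 9.
  Red (12, 5): covers {Riverbend} → 30
  Blue (0, 4): covers {none} → 0
  Green (2, 6): covers {none} → 0
Maximum coverage at Red: 30 parcels per day.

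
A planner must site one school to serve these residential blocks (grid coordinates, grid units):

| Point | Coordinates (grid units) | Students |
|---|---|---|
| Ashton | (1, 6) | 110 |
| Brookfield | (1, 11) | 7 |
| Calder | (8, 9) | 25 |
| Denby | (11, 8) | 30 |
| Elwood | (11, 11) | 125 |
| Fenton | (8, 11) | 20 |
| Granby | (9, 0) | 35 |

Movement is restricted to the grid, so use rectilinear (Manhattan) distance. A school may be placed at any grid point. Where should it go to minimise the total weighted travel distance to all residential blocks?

Manhattan distance separates: Σwᵢ(|x−xᵢ|+|y−yᵢ|) = Σwᵢ|x−xᵢ| + Σwᵢ|y−yᵢ|, so x and y are optimised independently as 1-D weighted medians.
Total weight W = 352; half = 176.
x-coordinate, sorted with cumulative weight:
  x=1 (Ashton, w=110) cum 110
  x=1 (Brookfield, w=7) cum 117
  x=8 (Calder, w=25) cum 142
  x=8 (Fenton, w=20) cum 162
  x=9 (Granby, w=35) cum 197  ← median
  x=11 (Denby, w=30) cum 227
  x=11 (Elwood, w=125) cum 352
⇒ x* = 9
y-coordinate, sorted with cumulative weight:
  y=0 (Granby, w=35) cum 35
  y=6 (Ashton, w=110) cum 145
  y=8 (Denby, w=30) cum 175
  y=9 (Calder, w=25) cum 200  ← median
  y=11 (Brookfield, w=7) cum 207
  y=11 (Elwood, w=125) cum 332
  y=11 (Fenton, w=20) cum 352
⇒ y* = 9

(9, 9)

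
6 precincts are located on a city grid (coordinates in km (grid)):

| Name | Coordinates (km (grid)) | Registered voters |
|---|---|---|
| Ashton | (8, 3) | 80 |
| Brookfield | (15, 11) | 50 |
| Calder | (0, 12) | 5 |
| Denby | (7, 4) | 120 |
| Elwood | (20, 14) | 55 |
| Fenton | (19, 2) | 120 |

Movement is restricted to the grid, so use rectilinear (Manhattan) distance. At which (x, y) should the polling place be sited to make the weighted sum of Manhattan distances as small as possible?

(15, 4)

Manhattan distance separates: Σwᵢ(|x−xᵢ|+|y−yᵢ|) = Σwᵢ|x−xᵢ| + Σwᵢ|y−yᵢ|, so x and y are optimised independently as 1-D weighted medians.
Total weight W = 430; half = 215.
x-coordinate, sorted with cumulative weight:
  x=0 (Calder, w=5) cum 5
  x=7 (Denby, w=120) cum 125
  x=8 (Ashton, w=80) cum 205
  x=15 (Brookfield, w=50) cum 255  ← median
  x=19 (Fenton, w=120) cum 375
  x=20 (Elwood, w=55) cum 430
⇒ x* = 15
y-coordinate, sorted with cumulative weight:
  y=2 (Fenton, w=120) cum 120
  y=3 (Ashton, w=80) cum 200
  y=4 (Denby, w=120) cum 320  ← median
  y=11 (Brookfield, w=50) cum 370
  y=12 (Calder, w=5) cum 375
  y=14 (Elwood, w=55) cum 430
⇒ y* = 4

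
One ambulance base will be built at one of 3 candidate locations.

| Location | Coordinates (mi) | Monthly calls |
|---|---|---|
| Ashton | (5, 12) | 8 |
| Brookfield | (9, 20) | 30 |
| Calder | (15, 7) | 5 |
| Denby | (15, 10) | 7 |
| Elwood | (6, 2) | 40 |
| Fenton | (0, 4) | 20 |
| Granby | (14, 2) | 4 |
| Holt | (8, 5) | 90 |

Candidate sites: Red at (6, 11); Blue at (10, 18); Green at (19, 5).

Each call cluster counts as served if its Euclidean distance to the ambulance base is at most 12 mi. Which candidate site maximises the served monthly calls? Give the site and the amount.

Coverage radius r = 12 mi; a point is covered iff (Δx)²+(Δy)² ≤ 12² = 144.
  Red (6, 11): covers {Ashton, Brookfield, Calder, Denby, Elwood, Fenton, Holt} → 200
  Blue (10, 18): covers {Ashton, Brookfield, Denby} → 45
  Green (19, 5): covers {Calder, Denby, Granby, Holt} → 106
Maximum coverage at Red: 200 monthly calls.

Red, covering 200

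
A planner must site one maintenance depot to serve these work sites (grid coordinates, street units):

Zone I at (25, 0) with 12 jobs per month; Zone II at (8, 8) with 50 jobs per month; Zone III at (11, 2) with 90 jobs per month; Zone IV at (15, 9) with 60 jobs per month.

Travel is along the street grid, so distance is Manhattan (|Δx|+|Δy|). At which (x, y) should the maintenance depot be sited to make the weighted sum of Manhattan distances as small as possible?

Manhattan distance separates: Σwᵢ(|x−xᵢ|+|y−yᵢ|) = Σwᵢ|x−xᵢ| + Σwᵢ|y−yᵢ|, so x and y are optimised independently as 1-D weighted medians.
Total weight W = 212; half = 106.
x-coordinate, sorted with cumulative weight:
  x=8 (Zone II, w=50) cum 50
  x=11 (Zone III, w=90) cum 140  ← median
  x=15 (Zone IV, w=60) cum 200
  x=25 (Zone I, w=12) cum 212
⇒ x* = 11
y-coordinate, sorted with cumulative weight:
  y=0 (Zone I, w=12) cum 12
  y=2 (Zone III, w=90) cum 102
  y=8 (Zone II, w=50) cum 152  ← median
  y=9 (Zone IV, w=60) cum 212
⇒ y* = 8

(11, 8)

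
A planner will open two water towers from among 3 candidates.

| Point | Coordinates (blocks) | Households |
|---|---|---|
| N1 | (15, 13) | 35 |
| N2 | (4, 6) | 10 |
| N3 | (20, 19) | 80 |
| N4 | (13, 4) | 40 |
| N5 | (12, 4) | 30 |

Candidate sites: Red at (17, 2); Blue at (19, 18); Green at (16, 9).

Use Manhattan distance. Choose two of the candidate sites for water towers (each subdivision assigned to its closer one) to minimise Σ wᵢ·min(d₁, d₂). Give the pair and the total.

{Blue, Green}, total 1075

Evaluate every pair (each demand assigned to the nearer of the two):
  {Blue, Green}: total = 1075
  {Red, Blue}: total = 1095
  {Red, Green}: total = 1895
Best pair: {Blue, Green} with total 1075.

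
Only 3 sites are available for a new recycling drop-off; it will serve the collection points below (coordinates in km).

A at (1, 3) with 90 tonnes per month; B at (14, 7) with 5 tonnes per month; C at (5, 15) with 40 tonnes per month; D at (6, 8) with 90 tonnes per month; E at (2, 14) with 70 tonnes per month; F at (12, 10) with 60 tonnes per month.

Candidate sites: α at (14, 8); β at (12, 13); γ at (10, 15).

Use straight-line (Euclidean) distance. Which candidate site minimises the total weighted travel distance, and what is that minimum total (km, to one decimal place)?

Total weighted distance at each candidate:
  α (14, 8): total = 3543.5
  β (12, 13): total = 3247.2
  γ (10, 15): total = 3207.8
Minimum is at γ with total 3207.8 km.

γ, total 3207.8 km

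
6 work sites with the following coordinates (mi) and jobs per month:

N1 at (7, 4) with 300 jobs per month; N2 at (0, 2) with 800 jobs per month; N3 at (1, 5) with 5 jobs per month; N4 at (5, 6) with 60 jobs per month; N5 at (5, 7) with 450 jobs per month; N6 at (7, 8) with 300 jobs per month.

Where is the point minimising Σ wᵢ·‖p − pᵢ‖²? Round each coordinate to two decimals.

(3.53, 4.56)

The minimiser of Σwᵢ‖p−pᵢ‖² is the weighted centroid p* = (Σwᵢpᵢ)/(Σwᵢ).
Σwᵢ = 1915.
Σwᵢxᵢ = 300·7 + 800·0 + 5·1 + 60·5 + 450·5 + 300·7 = 6755.
Σwᵢyᵢ = 300·4 + 800·2 + 5·5 + 60·6 + 450·7 + 300·8 = 8735.
x* = 6755/1915 = 3.53, y* = 8735/1915 = 4.56.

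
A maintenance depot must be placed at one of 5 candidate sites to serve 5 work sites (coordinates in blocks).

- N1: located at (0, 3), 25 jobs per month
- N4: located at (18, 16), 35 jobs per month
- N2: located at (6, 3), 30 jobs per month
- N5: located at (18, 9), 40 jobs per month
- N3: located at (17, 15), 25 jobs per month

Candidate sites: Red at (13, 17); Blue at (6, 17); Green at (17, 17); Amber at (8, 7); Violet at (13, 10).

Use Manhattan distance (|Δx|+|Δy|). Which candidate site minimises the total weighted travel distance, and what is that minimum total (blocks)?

Total weighted distance at each candidate:
  Red (13, 17): total = 2185
  Blue (6, 17): total = 2500
  Green (17, 17): total = 2005
  Amber (8, 7): total = 2050
  Violet (13, 10): total = 1770
Minimum is at Violet with total 1770 blocks.

Violet, total 1770 blocks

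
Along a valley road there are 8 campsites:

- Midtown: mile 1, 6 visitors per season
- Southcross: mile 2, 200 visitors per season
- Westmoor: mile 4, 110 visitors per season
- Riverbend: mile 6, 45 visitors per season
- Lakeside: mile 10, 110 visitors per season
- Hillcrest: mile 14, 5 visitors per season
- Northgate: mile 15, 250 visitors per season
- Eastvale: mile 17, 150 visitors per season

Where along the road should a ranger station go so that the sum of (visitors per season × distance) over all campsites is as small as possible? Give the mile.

x = 10

For a sum of weighted absolute distances on a line, the optimum is the weighted median (not the mean). Total weight W = 876; half-weight = 438.
Sort by position and accumulate weight:
  mile 1 (Midtown, w=6) → cum 6
  mile 2 (Southcross, w=200) → cum 206
  mile 4 (Westmoor, w=110) → cum 316
  mile 6 (Riverbend, w=45) → cum 361
  mile 10 (Lakeside, w=110) → cum 471  ≥ 438 → median here
  mile 14 (Hillcrest, w=5) → cum 476
  mile 15 (Northgate, w=250) → cum 726
  mile 17 (Eastvale, w=150) → cum 876
Optimal location: mile 10.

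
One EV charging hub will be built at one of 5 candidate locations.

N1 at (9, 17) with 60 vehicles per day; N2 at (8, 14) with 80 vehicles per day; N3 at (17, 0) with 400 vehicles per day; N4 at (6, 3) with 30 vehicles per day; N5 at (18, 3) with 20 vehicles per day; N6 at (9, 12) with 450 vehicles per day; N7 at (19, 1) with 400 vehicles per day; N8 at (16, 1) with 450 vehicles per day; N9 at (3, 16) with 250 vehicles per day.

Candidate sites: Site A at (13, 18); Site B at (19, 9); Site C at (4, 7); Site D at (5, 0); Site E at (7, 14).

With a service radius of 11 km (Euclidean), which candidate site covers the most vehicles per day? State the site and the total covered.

Coverage radius r = 11 km; a point is covered iff (Δx)²+(Δy)² ≤ 11² = 121.
  Site A (13, 18): covers {N1, N2, N6, N9} → 840
  Site B (19, 9): covers {N3, N5, N6, N7, N8} → 1720
  Site C (4, 7): covers {N2, N4, N6, N9} → 810
  Site D (5, 0): covers {N4} → 30
  Site E (7, 14): covers {N1, N2, N6, N9} → 840
Maximum coverage at Site B: 1720 vehicles per day.

Site B, covering 1720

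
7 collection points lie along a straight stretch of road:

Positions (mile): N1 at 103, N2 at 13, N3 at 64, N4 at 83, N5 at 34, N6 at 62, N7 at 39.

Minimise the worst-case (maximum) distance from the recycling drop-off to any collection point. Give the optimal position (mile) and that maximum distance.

The 1-center on a line is the midpoint of the two extreme points: leftmost at 13, rightmost at 103.
Optimal location = (13 + 103)/2 = 58; maximum distance = (103 − 13)/2 = 45.

location 58, max distance 45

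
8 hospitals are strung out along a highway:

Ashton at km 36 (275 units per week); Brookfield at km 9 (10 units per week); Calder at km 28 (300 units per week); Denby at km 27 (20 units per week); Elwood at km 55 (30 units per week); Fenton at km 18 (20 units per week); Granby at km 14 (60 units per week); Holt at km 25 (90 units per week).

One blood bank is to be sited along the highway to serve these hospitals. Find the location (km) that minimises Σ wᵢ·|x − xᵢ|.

For a sum of weighted absolute distances on a line, the optimum is the weighted median (not the mean). Total weight W = 805; half-weight = 402.5.
Sort by position and accumulate weight:
  km 9 (Brookfield, w=10) → cum 10
  km 14 (Granby, w=60) → cum 70
  km 18 (Fenton, w=20) → cum 90
  km 25 (Holt, w=90) → cum 180
  km 27 (Denby, w=20) → cum 200
  km 28 (Calder, w=300) → cum 500  ≥ 402.5 → median here
  km 36 (Ashton, w=275) → cum 775
  km 55 (Elwood, w=30) → cum 805
Optimal location: km 28.

x = 28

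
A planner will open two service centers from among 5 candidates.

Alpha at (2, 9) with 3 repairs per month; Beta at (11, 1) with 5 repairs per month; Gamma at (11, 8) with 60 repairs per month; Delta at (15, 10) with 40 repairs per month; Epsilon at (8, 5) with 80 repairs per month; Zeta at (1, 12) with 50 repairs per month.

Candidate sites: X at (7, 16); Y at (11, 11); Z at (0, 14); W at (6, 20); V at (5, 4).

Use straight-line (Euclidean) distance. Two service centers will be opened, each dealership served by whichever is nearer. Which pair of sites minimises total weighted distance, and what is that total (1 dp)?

Evaluate every pair (each demand assigned to the nearer of the two):
  {Y, Z}: total = 1059.5
  {Y, V}: total = 1096.2
  {Z, V}: total = 1313.6
  {X, Y}: total = 1317.9
  {Y, W}: total = 1430.9
  {X, V}: total = 1497.2
  {W, V}: total = 1650.4
  {X, Z}: total = 2025.9
  {X, W}: total = 2284.3
  {Z, W}: total = 2466.4
Best pair: {Y, Z} with total 1059.5.

{Y, Z}, total 1059.5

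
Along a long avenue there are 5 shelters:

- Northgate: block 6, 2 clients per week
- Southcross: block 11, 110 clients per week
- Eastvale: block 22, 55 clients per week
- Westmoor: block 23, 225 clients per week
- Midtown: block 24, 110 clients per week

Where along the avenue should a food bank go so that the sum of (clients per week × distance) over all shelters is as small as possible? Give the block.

For a sum of weighted absolute distances on a line, the optimum is the weighted median (not the mean). Total weight W = 502; half-weight = 251.
Sort by position and accumulate weight:
  block 6 (Northgate, w=2) → cum 2
  block 11 (Southcross, w=110) → cum 112
  block 22 (Eastvale, w=55) → cum 167
  block 23 (Westmoor, w=225) → cum 392  ≥ 251 → median here
  block 24 (Midtown, w=110) → cum 502
Optimal location: block 23.

x = 23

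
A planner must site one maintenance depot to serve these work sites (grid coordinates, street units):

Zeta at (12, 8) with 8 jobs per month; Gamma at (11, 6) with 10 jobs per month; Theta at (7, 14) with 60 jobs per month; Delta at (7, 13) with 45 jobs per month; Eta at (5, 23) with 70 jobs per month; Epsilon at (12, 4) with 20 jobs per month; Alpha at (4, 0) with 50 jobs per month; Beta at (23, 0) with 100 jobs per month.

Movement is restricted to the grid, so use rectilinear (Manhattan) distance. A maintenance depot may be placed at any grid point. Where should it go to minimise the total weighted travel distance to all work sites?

Manhattan distance separates: Σwᵢ(|x−xᵢ|+|y−yᵢ|) = Σwᵢ|x−xᵢ| + Σwᵢ|y−yᵢ|, so x and y are optimised independently as 1-D weighted medians.
Total weight W = 363; half = 181.5.
x-coordinate, sorted with cumulative weight:
  x=4 (Alpha, w=50) cum 50
  x=5 (Eta, w=70) cum 120
  x=7 (Theta, w=60) cum 180
  x=7 (Delta, w=45) cum 225  ← median
  x=11 (Gamma, w=10) cum 235
  x=12 (Zeta, w=8) cum 243
  x=12 (Epsilon, w=20) cum 263
  x=23 (Beta, w=100) cum 363
⇒ x* = 7
y-coordinate, sorted with cumulative weight:
  y=0 (Alpha, w=50) cum 50
  y=0 (Beta, w=100) cum 150
  y=4 (Epsilon, w=20) cum 170
  y=6 (Gamma, w=10) cum 180
  y=8 (Zeta, w=8) cum 188  ← median
  y=13 (Delta, w=45) cum 233
  y=14 (Theta, w=60) cum 293
  y=23 (Eta, w=70) cum 363
⇒ y* = 8

(7, 8)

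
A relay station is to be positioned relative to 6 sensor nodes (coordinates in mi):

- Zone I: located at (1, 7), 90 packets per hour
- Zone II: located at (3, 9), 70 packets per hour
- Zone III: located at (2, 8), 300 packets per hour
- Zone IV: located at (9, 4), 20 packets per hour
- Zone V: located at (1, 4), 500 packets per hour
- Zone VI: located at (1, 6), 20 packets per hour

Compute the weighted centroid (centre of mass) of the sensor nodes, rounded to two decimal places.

(1.60, 5.86)

The minimiser of Σwᵢ‖p−pᵢ‖² is the weighted centroid p* = (Σwᵢpᵢ)/(Σwᵢ).
Σwᵢ = 1000.
Σwᵢxᵢ = 90·1 + 70·3 + 300·2 + 20·9 + 500·1 + 20·1 = 1600.
Σwᵢyᵢ = 90·7 + 70·9 + 300·8 + 20·4 + 500·4 + 20·6 = 5860.
x* = 1600/1000 = 1.60, y* = 5860/1000 = 5.86.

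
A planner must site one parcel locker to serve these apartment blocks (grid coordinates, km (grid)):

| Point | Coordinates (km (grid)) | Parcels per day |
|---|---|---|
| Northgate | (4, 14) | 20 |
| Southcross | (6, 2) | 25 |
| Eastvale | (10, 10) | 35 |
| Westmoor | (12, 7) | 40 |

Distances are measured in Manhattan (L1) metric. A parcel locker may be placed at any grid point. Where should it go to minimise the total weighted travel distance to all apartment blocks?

(10, 7)

Manhattan distance separates: Σwᵢ(|x−xᵢ|+|y−yᵢ|) = Σwᵢ|x−xᵢ| + Σwᵢ|y−yᵢ|, so x and y are optimised independently as 1-D weighted medians.
Total weight W = 120; half = 60.
x-coordinate, sorted with cumulative weight:
  x=4 (Northgate, w=20) cum 20
  x=6 (Southcross, w=25) cum 45
  x=10 (Eastvale, w=35) cum 80  ← median
  x=12 (Westmoor, w=40) cum 120
⇒ x* = 10
y-coordinate, sorted with cumulative weight:
  y=2 (Southcross, w=25) cum 25
  y=7 (Westmoor, w=40) cum 65  ← median
  y=10 (Eastvale, w=35) cum 100
  y=14 (Northgate, w=20) cum 120
⇒ y* = 7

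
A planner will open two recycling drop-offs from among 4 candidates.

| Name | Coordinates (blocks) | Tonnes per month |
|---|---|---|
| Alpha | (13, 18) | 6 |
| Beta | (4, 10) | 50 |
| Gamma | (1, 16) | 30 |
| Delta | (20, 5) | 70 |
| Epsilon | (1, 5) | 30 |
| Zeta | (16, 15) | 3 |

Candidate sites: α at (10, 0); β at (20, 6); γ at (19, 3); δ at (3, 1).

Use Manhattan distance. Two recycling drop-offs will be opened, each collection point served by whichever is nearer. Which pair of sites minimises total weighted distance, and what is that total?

{β, δ}, total 1413

Evaluate every pair (each demand assigned to the nearer of the two):
  {β, δ}: total = 1413
  {γ, δ}: total = 1571
  {α, β}: total = 2193
  {α, γ}: total = 2351
  {α, δ}: total = 2429
  {β, γ}: total = 2693
Best pair: {β, δ} with total 1413.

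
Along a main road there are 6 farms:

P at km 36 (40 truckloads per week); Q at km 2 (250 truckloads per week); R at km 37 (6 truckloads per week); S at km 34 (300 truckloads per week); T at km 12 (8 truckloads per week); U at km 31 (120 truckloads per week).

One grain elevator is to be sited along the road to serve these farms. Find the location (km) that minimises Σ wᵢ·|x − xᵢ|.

For a sum of weighted absolute distances on a line, the optimum is the weighted median (not the mean). Total weight W = 724; half-weight = 362.
Sort by position and accumulate weight:
  km 2 (Q, w=250) → cum 250
  km 12 (T, w=8) → cum 258
  km 31 (U, w=120) → cum 378  ≥ 362 → median here
  km 34 (S, w=300) → cum 678
  km 36 (P, w=40) → cum 718
  km 37 (R, w=6) → cum 724
Optimal location: km 31.

x = 31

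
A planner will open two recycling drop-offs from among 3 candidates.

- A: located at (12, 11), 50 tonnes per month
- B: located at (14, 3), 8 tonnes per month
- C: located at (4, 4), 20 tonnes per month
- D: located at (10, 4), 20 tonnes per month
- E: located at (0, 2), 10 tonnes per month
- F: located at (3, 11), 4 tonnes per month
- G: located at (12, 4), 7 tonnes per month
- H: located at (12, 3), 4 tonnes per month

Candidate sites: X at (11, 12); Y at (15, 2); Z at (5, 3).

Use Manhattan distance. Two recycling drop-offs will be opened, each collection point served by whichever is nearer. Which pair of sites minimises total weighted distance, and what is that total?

{X, Z}, total 512

Evaluate every pair (each demand assigned to the nearer of the two):
  {X, Z}: total = 512
  {X, Y}: total = 753
  {Y, Z}: total = 927
Best pair: {X, Z} with total 512.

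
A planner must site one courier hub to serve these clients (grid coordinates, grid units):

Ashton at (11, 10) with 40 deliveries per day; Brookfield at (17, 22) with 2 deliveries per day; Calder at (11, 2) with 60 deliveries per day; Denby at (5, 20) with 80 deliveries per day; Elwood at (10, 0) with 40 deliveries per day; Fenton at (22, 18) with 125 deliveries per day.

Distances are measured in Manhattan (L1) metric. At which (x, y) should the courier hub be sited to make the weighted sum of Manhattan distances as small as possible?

Manhattan distance separates: Σwᵢ(|x−xᵢ|+|y−yᵢ|) = Σwᵢ|x−xᵢ| + Σwᵢ|y−yᵢ|, so x and y are optimised independently as 1-D weighted medians.
Total weight W = 347; half = 173.5.
x-coordinate, sorted with cumulative weight:
  x=5 (Denby, w=80) cum 80
  x=10 (Elwood, w=40) cum 120
  x=11 (Ashton, w=40) cum 160
  x=11 (Calder, w=60) cum 220  ← median
  x=17 (Brookfield, w=2) cum 222
  x=22 (Fenton, w=125) cum 347
⇒ x* = 11
y-coordinate, sorted with cumulative weight:
  y=0 (Elwood, w=40) cum 40
  y=2 (Calder, w=60) cum 100
  y=10 (Ashton, w=40) cum 140
  y=18 (Fenton, w=125) cum 265  ← median
  y=20 (Denby, w=80) cum 345
  y=22 (Brookfield, w=2) cum 347
⇒ y* = 18

(11, 18)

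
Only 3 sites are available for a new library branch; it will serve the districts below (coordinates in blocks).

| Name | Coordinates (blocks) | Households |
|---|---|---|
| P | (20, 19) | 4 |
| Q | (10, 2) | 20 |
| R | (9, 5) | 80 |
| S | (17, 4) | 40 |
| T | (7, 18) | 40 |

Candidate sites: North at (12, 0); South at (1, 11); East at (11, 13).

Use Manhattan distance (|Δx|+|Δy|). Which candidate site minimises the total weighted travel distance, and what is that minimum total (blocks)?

Total weighted distance at each candidate:
  North (12, 0): total = 2108
  South (1, 11): total = 3028
  East (11, 13): total = 2060
Minimum is at East with total 2060 blocks.

East, total 2060 blocks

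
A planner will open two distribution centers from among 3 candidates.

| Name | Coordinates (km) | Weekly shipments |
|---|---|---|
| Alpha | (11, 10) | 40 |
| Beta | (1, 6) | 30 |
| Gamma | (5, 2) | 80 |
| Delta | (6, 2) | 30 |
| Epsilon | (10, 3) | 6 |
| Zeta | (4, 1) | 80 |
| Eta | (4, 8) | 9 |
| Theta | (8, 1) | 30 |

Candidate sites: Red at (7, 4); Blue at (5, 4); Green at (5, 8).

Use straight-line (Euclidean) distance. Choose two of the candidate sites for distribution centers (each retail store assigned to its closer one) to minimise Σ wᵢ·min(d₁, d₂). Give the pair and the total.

{Blue, Green}, total 1034.1

Evaluate every pair (each demand assigned to the nearer of the two):
  {Blue, Green}: total = 1034.1
  {Red, Blue}: total = 1053.6
  {Red, Green}: total = 1142.8
Best pair: {Blue, Green} with total 1034.1.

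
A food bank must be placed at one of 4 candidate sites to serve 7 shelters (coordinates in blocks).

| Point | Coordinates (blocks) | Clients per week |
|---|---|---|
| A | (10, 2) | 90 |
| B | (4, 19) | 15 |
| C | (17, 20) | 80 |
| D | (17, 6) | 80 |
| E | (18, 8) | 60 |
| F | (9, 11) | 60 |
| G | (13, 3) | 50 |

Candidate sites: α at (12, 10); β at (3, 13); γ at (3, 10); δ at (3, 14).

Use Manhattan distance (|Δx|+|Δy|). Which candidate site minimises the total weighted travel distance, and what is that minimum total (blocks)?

Total weighted distance at each candidate:
  α (12, 10): total = 4195
  β (3, 13): total = 7765
  γ (3, 10): total = 7150
  δ (3, 14): total = 8010
Minimum is at α with total 4195 blocks.

α, total 4195 blocks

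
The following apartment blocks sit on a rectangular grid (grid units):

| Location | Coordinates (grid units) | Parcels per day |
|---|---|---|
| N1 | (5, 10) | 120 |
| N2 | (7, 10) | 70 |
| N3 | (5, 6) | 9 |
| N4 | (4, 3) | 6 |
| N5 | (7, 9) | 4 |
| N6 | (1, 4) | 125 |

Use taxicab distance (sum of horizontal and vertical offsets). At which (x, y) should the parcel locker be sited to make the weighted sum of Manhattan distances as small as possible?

Manhattan distance separates: Σwᵢ(|x−xᵢ|+|y−yᵢ|) = Σwᵢ|x−xᵢ| + Σwᵢ|y−yᵢ|, so x and y are optimised independently as 1-D weighted medians.
Total weight W = 334; half = 167.
x-coordinate, sorted with cumulative weight:
  x=1 (N6, w=125) cum 125
  x=4 (N4, w=6) cum 131
  x=5 (N1, w=120) cum 251  ← median
  x=5 (N3, w=9) cum 260
  x=7 (N2, w=70) cum 330
  x=7 (N5, w=4) cum 334
⇒ x* = 5
y-coordinate, sorted with cumulative weight:
  y=3 (N4, w=6) cum 6
  y=4 (N6, w=125) cum 131
  y=6 (N3, w=9) cum 140
  y=9 (N5, w=4) cum 144
  y=10 (N1, w=120) cum 264  ← median
  y=10 (N2, w=70) cum 334
⇒ y* = 10

(5, 10)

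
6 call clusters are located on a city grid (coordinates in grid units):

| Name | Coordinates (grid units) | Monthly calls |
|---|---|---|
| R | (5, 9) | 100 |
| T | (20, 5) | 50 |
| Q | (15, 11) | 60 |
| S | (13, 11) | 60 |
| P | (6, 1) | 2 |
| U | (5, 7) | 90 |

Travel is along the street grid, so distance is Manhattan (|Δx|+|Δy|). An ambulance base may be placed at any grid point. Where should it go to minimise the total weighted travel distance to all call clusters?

(5, 9)

Manhattan distance separates: Σwᵢ(|x−xᵢ|+|y−yᵢ|) = Σwᵢ|x−xᵢ| + Σwᵢ|y−yᵢ|, so x and y are optimised independently as 1-D weighted medians.
Total weight W = 362; half = 181.
x-coordinate, sorted with cumulative weight:
  x=5 (R, w=100) cum 100
  x=5 (U, w=90) cum 190  ← median
  x=6 (P, w=2) cum 192
  x=13 (S, w=60) cum 252
  x=15 (Q, w=60) cum 312
  x=20 (T, w=50) cum 362
⇒ x* = 5
y-coordinate, sorted with cumulative weight:
  y=1 (P, w=2) cum 2
  y=5 (T, w=50) cum 52
  y=7 (U, w=90) cum 142
  y=9 (R, w=100) cum 242  ← median
  y=11 (Q, w=60) cum 302
  y=11 (S, w=60) cum 362
⇒ y* = 9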